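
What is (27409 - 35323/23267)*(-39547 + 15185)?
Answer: -15535400856560/23267 ≈ -6.6770e+8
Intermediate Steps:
(27409 - 35323/23267)*(-39547 + 15185) = (27409 - 35323*1/23267)*(-24362) = (27409 - 35323/23267)*(-24362) = (637689880/23267)*(-24362) = -15535400856560/23267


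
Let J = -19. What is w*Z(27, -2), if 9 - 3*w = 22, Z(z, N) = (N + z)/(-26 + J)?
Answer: 65/27 ≈ 2.4074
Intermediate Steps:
Z(z, N) = -N/45 - z/45 (Z(z, N) = (N + z)/(-26 - 19) = (N + z)/(-45) = (N + z)*(-1/45) = -N/45 - z/45)
w = -13/3 (w = 3 - 1/3*22 = 3 - 22/3 = -13/3 ≈ -4.3333)
w*Z(27, -2) = -13*(-1/45*(-2) - 1/45*27)/3 = -13*(2/45 - 3/5)/3 = -13/3*(-5/9) = 65/27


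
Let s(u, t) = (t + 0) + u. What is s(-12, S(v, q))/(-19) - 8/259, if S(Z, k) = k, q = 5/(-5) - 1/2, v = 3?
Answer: 6689/9842 ≈ 0.67964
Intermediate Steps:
q = -3/2 (q = 5*(-⅕) - 1*½ = -1 - ½ = -3/2 ≈ -1.5000)
s(u, t) = t + u
s(-12, S(v, q))/(-19) - 8/259 = (-3/2 - 12)/(-19) - 8/259 = -27/2*(-1/19) - 8*1/259 = 27/38 - 8/259 = 6689/9842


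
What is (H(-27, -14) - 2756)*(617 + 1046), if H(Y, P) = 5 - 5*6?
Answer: -4624803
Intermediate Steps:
H(Y, P) = -25 (H(Y, P) = 5 - 30 = -25)
(H(-27, -14) - 2756)*(617 + 1046) = (-25 - 2756)*(617 + 1046) = -2781*1663 = -4624803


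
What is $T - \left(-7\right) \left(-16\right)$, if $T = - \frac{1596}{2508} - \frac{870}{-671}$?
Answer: $- \frac{74709}{671} \approx -111.34$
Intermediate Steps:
$T = \frac{443}{671}$ ($T = \left(-1596\right) \frac{1}{2508} - - \frac{870}{671} = - \frac{7}{11} + \frac{870}{671} = \frac{443}{671} \approx 0.66021$)
$T - \left(-7\right) \left(-16\right) = \frac{443}{671} - \left(-7\right) \left(-16\right) = \frac{443}{671} - 112 = - \frac{74709}{671}$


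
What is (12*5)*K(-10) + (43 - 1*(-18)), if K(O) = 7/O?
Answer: 19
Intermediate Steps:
(12*5)*K(-10) + (43 - 1*(-18)) = (12*5)*(7/(-10)) + (43 - 1*(-18)) = 60*(7*(-⅒)) + (43 + 18) = 60*(-7/10) + 61 = -42 + 61 = 19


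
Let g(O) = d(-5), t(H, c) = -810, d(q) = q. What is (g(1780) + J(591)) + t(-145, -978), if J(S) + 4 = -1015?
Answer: -1834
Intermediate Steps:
J(S) = -1019 (J(S) = -4 - 1015 = -1019)
g(O) = -5
(g(1780) + J(591)) + t(-145, -978) = (-5 - 1019) - 810 = -1024 - 810 = -1834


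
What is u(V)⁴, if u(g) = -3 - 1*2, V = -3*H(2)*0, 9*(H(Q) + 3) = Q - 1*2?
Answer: 625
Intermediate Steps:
H(Q) = -29/9 + Q/9 (H(Q) = -3 + (Q - 1*2)/9 = -3 + (Q - 2)/9 = -3 + (-2 + Q)/9 = -3 + (-2/9 + Q/9) = -29/9 + Q/9)
V = 0 (V = -3*(-29/9 + (⅑)*2)*0 = -3*(-29/9 + 2/9)*0 = -3*(-3)*0 = 9*0 = 0)
u(g) = -5 (u(g) = -3 - 2 = -5)
u(V)⁴ = (-5)⁴ = 625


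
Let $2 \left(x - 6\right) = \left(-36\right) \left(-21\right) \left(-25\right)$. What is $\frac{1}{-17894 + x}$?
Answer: $- \frac{1}{27338} \approx -3.6579 \cdot 10^{-5}$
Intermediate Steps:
$x = -9444$ ($x = 6 + \frac{\left(-36\right) \left(-21\right) \left(-25\right)}{2} = 6 + \frac{756 \left(-25\right)}{2} = 6 + \frac{1}{2} \left(-18900\right) = 6 - 9450 = -9444$)
$\frac{1}{-17894 + x} = \frac{1}{-17894 - 9444} = \frac{1}{-27338} = - \frac{1}{27338}$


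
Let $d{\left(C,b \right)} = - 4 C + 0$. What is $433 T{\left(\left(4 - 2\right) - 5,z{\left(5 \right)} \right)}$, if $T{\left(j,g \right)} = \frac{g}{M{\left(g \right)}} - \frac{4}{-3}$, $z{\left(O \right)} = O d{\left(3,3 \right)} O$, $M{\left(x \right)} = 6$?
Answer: $- \frac{63218}{3} \approx -21073.0$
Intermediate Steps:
$d{\left(C,b \right)} = - 4 C$
$z{\left(O \right)} = - 12 O^{2}$ ($z{\left(O \right)} = O \left(\left(-4\right) 3\right) O = O \left(-12\right) O = - 12 O O = - 12 O^{2}$)
$T{\left(j,g \right)} = \frac{4}{3} + \frac{g}{6}$ ($T{\left(j,g \right)} = \frac{g}{6} - \frac{4}{-3} = g \frac{1}{6} - - \frac{4}{3} = \frac{g}{6} + \frac{4}{3} = \frac{4}{3} + \frac{g}{6}$)
$433 T{\left(\left(4 - 2\right) - 5,z{\left(5 \right)} \right)} = 433 \left(\frac{4}{3} + \frac{\left(-12\right) 5^{2}}{6}\right) = 433 \left(\frac{4}{3} + \frac{\left(-12\right) 25}{6}\right) = 433 \left(\frac{4}{3} + \frac{1}{6} \left(-300\right)\right) = 433 \left(\frac{4}{3} - 50\right) = 433 \left(- \frac{146}{3}\right) = - \frac{63218}{3}$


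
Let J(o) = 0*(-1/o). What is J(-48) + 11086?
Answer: 11086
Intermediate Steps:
J(o) = 0
J(-48) + 11086 = 0 + 11086 = 11086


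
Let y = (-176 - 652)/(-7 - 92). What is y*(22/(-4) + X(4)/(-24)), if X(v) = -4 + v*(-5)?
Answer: -414/11 ≈ -37.636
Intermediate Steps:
y = 92/11 (y = -828/(-99) = -828*(-1/99) = 92/11 ≈ 8.3636)
X(v) = -4 - 5*v
y*(22/(-4) + X(4)/(-24)) = 92*(22/(-4) + (-4 - 5*4)/(-24))/11 = 92*(22*(-¼) + (-4 - 20)*(-1/24))/11 = 92*(-11/2 - 24*(-1/24))/11 = 92*(-11/2 + 1)/11 = (92/11)*(-9/2) = -414/11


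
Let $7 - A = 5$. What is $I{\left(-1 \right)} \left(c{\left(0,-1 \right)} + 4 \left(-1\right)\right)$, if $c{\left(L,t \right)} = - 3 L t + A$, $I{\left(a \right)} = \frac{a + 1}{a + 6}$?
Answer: $0$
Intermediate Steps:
$I{\left(a \right)} = \frac{1 + a}{6 + a}$
$A = 2$ ($A = 7 - 5 = 2$)
$c{\left(L,t \right)} = 2 - 3 L t$ ($c{\left(L,t \right)} = - 3 L t + 2 = 2 - 3 L t$)
$I{\left(-1 \right)} \left(c{\left(0,-1 \right)} + 4 \left(-1\right)\right) = \frac{1 - 1}{6 - 1} \left(\left(2 - 0 \left(-1\right)\right) + 4 \left(-1\right)\right) = \frac{1}{5} \cdot 0 \left(\left(2 + 0\right) - 4\right) = \frac{1}{5} \cdot 0 \left(2 - 4\right) = 0 \left(-2\right) = 0$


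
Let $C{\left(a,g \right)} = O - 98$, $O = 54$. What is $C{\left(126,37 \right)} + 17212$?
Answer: $17168$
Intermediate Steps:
$C{\left(a,g \right)} = -44$ ($C{\left(a,g \right)} = 54 - 98 = -44$)
$C{\left(126,37 \right)} + 17212 = -44 + 17212 = 17168$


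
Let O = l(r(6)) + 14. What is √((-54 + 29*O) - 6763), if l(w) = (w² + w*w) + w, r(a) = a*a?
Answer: √69801 ≈ 264.20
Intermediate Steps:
r(a) = a²
l(w) = w + 2*w² (l(w) = (w² + w²) + w = 2*w² + w = w + 2*w²)
O = 2642 (O = 6²*(1 + 2*6²) + 14 = 36*(1 + 2*36) + 14 = 36*(1 + 72) + 14 = 36*73 + 14 = 2628 + 14 = 2642)
√((-54 + 29*O) - 6763) = √((-54 + 29*2642) - 6763) = √((-54 + 76618) - 6763) = √(76564 - 6763) = √69801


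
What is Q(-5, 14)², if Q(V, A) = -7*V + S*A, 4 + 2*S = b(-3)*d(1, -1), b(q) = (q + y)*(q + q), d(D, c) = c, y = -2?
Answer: 41209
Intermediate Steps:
b(q) = 2*q*(-2 + q) (b(q) = (q - 2)*(q + q) = (-2 + q)*(2*q) = 2*q*(-2 + q))
S = -17 (S = -2 + ((2*(-3)*(-2 - 3))*(-1))/2 = -2 + ((2*(-3)*(-5))*(-1))/2 = -2 + (30*(-1))/2 = -2 + (½)*(-30) = -2 - 15 = -17)
Q(V, A) = -17*A - 7*V (Q(V, A) = -7*V - 17*A = -17*A - 7*V)
Q(-5, 14)² = (-17*14 - 7*(-5))² = (-238 + 35)² = (-203)² = 41209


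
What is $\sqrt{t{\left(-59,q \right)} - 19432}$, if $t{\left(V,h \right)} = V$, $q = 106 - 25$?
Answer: $i \sqrt{19491} \approx 139.61 i$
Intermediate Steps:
$q = 81$ ($q = 106 - 25 = 81$)
$\sqrt{t{\left(-59,q \right)} - 19432} = \sqrt{-59 - 19432} = \sqrt{-19491} = i \sqrt{19491}$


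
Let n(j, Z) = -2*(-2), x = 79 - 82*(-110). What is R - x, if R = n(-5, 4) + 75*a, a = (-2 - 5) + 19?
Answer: -8195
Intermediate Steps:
x = 9099 (x = 79 + 9020 = 9099)
a = 12 (a = -7 + 19 = 12)
n(j, Z) = 4
R = 904 (R = 4 + 75*12 = 4 + 900 = 904)
R - x = 904 - 1*9099 = 904 - 9099 = -8195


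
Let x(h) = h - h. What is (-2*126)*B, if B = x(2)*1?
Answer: 0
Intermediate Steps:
x(h) = 0
B = 0 (B = 0*1 = 0)
(-2*126)*B = -2*126*0 = -252*0 = 0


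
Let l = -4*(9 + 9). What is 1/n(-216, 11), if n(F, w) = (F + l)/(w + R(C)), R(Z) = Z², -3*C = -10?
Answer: -199/2592 ≈ -0.076775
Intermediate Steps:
C = 10/3 (C = -⅓*(-10) = 10/3 ≈ 3.3333)
l = -72 (l = -4*18 = -72)
n(F, w) = (-72 + F)/(100/9 + w) (n(F, w) = (F - 72)/(w + (10/3)²) = (-72 + F)/(w + 100/9) = (-72 + F)/(100/9 + w))
1/n(-216, 11) = 1/(9*(-72 - 216)/(100 + 9*11)) = 1/(9*(-288)/(100 + 99)) = 1/(9*(-288)/199) = 1/(9*(1/199)*(-288)) = 1/(-2592/199) = -199/2592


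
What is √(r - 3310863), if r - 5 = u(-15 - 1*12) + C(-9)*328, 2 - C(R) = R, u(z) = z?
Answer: I*√3307277 ≈ 1818.6*I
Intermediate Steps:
C(R) = 2 - R
r = 3586 (r = 5 + ((-15 - 1*12) + (2 - 1*(-9))*328) = 5 + ((-15 - 12) + (2 + 9)*328) = 5 + (-27 + 11*328) = 5 + (-27 + 3608) = 5 + 3581 = 3586)
√(r - 3310863) = √(3586 - 3310863) = √(-3307277) = I*√3307277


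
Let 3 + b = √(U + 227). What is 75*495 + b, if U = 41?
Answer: 37122 + 2*√67 ≈ 37138.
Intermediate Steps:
b = -3 + 2*√67 (b = -3 + √(41 + 227) = -3 + √268 = -3 + 2*√67 ≈ 13.371)
75*495 + b = 75*495 + (-3 + 2*√67) = 37125 + (-3 + 2*√67) = 37122 + 2*√67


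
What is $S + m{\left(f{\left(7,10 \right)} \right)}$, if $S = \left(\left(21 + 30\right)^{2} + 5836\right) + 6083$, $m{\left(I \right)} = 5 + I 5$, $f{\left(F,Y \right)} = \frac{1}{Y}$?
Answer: $\frac{29051}{2} \approx 14526.0$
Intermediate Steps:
$m{\left(I \right)} = 5 + 5 I$
$S = 14520$ ($S = \left(51^{2} + 5836\right) + 6083 = \left(2601 + 5836\right) + 6083 = 8437 + 6083 = 14520$)
$S + m{\left(f{\left(7,10 \right)} \right)} = 14520 + \left(5 + \frac{5}{10}\right) = 14520 + \left(5 + 5 \cdot \frac{1}{10}\right) = 14520 + \left(5 + \frac{1}{2}\right) = 14520 + \frac{11}{2} = \frac{29051}{2}$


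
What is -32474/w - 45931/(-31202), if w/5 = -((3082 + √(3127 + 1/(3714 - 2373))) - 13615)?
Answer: 19854235711241611/23209893204696410 - 194844*√156200723/743859150205 ≈ 0.85215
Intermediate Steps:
w = 52665 - 10*√156200723/447 (w = 5*(-((3082 + √(3127 + 1/(3714 - 2373))) - 13615)) = 5*(-((3082 + √(3127 + 1/1341)) - 13615)) = 5*(-((3082 + √(4193308/1341)) - 13615)) = 5*(-((3082 + 2*√156200723/447) - 13615)) = 5*(-(-10533 + 2*√156200723/447)) = 5*(10533 - 2*√156200723/447) = 52665 - 10*√156200723/447 ≈ 52385.)
-32474/w - 45931/(-31202) = -32474/(52665 - 10*√156200723/447) - 45931/(-31202) = -32474/(52665 - 10*√156200723/447) - 45931*(-1/31202) = -32474/(52665 - 10*√156200723/447) + 45931/31202 = 45931/31202 - 32474/(52665 - 10*√156200723/447)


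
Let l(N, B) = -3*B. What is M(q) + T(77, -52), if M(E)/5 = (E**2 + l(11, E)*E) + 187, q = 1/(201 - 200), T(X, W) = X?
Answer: 1002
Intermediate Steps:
q = 1 (q = 1/1 = 1)
M(E) = 935 - 10*E**2 (M(E) = 5*((E**2 + (-3*E)*E) + 187) = 5*((E**2 - 3*E**2) + 187) = 5*(-2*E**2 + 187) = 5*(187 - 2*E**2) = 935 - 10*E**2)
M(q) + T(77, -52) = (935 - 10*1**2) + 77 = (935 - 10*1) + 77 = (935 - 10) + 77 = 925 + 77 = 1002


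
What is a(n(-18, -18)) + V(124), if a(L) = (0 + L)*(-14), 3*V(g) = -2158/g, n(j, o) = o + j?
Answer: 92665/186 ≈ 498.20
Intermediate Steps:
n(j, o) = j + o
V(g) = -2158/(3*g) (V(g) = (-2158/g)/3 = -2158/(3*g))
a(L) = -14*L (a(L) = L*(-14) = -14*L)
a(n(-18, -18)) + V(124) = -14*(-18 - 18) - 2158/3/124 = -14*(-36) - 2158/3*1/124 = 504 - 1079/186 = 92665/186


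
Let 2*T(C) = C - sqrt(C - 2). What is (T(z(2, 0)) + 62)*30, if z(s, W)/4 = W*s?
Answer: 1860 - 15*I*sqrt(2) ≈ 1860.0 - 21.213*I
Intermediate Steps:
z(s, W) = 4*W*s (z(s, W) = 4*(W*s) = 4*W*s)
T(C) = C/2 - sqrt(-2 + C)/2 (T(C) = (C - sqrt(C - 2))/2 = (C - sqrt(-2 + C))/2 = C/2 - sqrt(-2 + C)/2)
(T(z(2, 0)) + 62)*30 = (((4*0*2)/2 - sqrt(-2 + 4*0*2)/2) + 62)*30 = (((1/2)*0 - sqrt(-2 + 0)/2) + 62)*30 = ((0 - I*sqrt(2)/2) + 62)*30 = (-I*sqrt(2)/2 + 62)*30 = (62 - I*sqrt(2)/2)*30 = 1860 - 15*I*sqrt(2)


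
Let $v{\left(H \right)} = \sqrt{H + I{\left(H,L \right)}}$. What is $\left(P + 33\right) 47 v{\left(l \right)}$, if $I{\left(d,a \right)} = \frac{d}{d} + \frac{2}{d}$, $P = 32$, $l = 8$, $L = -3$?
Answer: $\frac{3055 \sqrt{37}}{2} \approx 9291.4$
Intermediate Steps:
$I{\left(d,a \right)} = 1 + \frac{2}{d}$
$v{\left(H \right)} = \sqrt{H + \frac{2 + H}{H}}$
$\left(P + 33\right) 47 v{\left(l \right)} = \left(32 + 33\right) 47 \sqrt{1 + 8 + \frac{2}{8}} = 65 \cdot 47 \sqrt{1 + 8 + 2 \cdot \frac{1}{8}} = 3055 \sqrt{1 + 8 + \frac{1}{4}} = 3055 \sqrt{\frac{37}{4}} = 3055 \frac{\sqrt{37}}{2} = \frac{3055 \sqrt{37}}{2}$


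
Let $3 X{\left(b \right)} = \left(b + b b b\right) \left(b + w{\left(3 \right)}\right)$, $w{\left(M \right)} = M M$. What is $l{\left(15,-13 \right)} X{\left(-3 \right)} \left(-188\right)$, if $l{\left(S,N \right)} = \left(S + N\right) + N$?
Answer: $-124080$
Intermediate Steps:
$w{\left(M \right)} = M^{2}$
$l{\left(S,N \right)} = S + 2 N$ ($l{\left(S,N \right)} = \left(N + S\right) + N = S + 2 N$)
$X{\left(b \right)} = \frac{\left(9 + b\right) \left(b + b^{3}\right)}{3}$ ($X{\left(b \right)} = \frac{\left(b + b b b\right) \left(b + 3^{2}\right)}{3} = \frac{\left(b + b^{2} b\right) \left(b + 9\right)}{3} = \frac{\left(b + b^{3}\right) \left(9 + b\right)}{3} = \frac{\left(9 + b\right) \left(b + b^{3}\right)}{3}$)
$l{\left(15,-13 \right)} X{\left(-3 \right)} \left(-188\right) = \left(15 + 2 \left(-13\right)\right) \frac{1}{3} \left(-3\right) \left(9 - 3 + \left(-3\right)^{3} + 9 \left(-3\right)^{2}\right) \left(-188\right) = \left(15 - 26\right) \frac{1}{3} \left(-3\right) \left(9 - 3 - 27 + 9 \cdot 9\right) \left(-188\right) = - 11 \cdot \frac{1}{3} \left(-3\right) \left(9 - 3 - 27 + 81\right) \left(-188\right) = - 11 \cdot \frac{1}{3} \left(-3\right) 60 \left(-188\right) = \left(-11\right) \left(-60\right) \left(-188\right) = 660 \left(-188\right) = -124080$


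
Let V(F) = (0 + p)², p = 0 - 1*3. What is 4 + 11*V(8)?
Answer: 103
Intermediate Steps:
p = -3 (p = 0 - 3 = -3)
V(F) = 9 (V(F) = (0 - 3)² = (-3)² = 9)
4 + 11*V(8) = 4 + 11*9 = 4 + 99 = 103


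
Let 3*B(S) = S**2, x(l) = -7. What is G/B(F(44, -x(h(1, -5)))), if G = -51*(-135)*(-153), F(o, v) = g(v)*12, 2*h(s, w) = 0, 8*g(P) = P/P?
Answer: -1404540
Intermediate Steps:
g(P) = 1/8 (g(P) = (P/P)/8 = (1/8)*1 = 1/8)
h(s, w) = 0 (h(s, w) = (1/2)*0 = 0)
F(o, v) = 3/2 (F(o, v) = (1/8)*12 = 3/2)
B(S) = S**2/3
G = -1053405 (G = 6885*(-153) = -1053405)
G/B(F(44, -x(h(1, -5)))) = -1053405/((3/2)**2/3) = -1053405/((1/3)*(9/4)) = -1053405/3/4 = -1053405*4/3 = -1404540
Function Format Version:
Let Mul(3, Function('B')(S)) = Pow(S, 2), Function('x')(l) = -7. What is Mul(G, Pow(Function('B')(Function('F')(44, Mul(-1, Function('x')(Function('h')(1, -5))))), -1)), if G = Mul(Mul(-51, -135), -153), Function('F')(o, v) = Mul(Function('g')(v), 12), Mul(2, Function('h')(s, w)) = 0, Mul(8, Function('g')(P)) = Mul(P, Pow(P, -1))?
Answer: -1404540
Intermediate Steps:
Function('g')(P) = Rational(1, 8) (Function('g')(P) = Mul(Rational(1, 8), Mul(P, Pow(P, -1))) = Mul(Rational(1, 8), 1) = Rational(1, 8))
Function('h')(s, w) = 0 (Function('h')(s, w) = Mul(Rational(1, 2), 0) = 0)
Function('F')(o, v) = Rational(3, 2) (Function('F')(o, v) = Mul(Rational(1, 8), 12) = Rational(3, 2))
Function('B')(S) = Mul(Rational(1, 3), Pow(S, 2))
G = -1053405 (G = Mul(6885, -153) = -1053405)
Mul(G, Pow(Function('B')(Function('F')(44, Mul(-1, Function('x')(Function('h')(1, -5))))), -1)) = Mul(-1053405, Pow(Mul(Rational(1, 3), Pow(Rational(3, 2), 2)), -1)) = Mul(-1053405, Pow(Mul(Rational(1, 3), Rational(9, 4)), -1)) = Mul(-1053405, Pow(Rational(3, 4), -1)) = Mul(-1053405, Rational(4, 3)) = -1404540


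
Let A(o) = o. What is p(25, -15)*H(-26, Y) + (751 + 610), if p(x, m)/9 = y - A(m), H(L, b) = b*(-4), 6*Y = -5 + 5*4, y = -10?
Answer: 911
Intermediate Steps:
Y = 5/2 (Y = (-5 + 5*4)/6 = (-5 + 20)/6 = (⅙)*15 = 5/2 ≈ 2.5000)
H(L, b) = -4*b
p(x, m) = -90 - 9*m (p(x, m) = 9*(-10 - m) = -90 - 9*m)
p(25, -15)*H(-26, Y) + (751 + 610) = (-90 - 9*(-15))*(-4*5/2) + (751 + 610) = (-90 + 135)*(-10) + 1361 = 45*(-10) + 1361 = -450 + 1361 = 911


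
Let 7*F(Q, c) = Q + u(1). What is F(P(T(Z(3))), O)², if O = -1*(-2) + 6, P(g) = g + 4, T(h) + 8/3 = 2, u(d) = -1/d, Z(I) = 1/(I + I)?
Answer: ⅑ ≈ 0.11111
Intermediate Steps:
Z(I) = 1/(2*I)
T(h) = -⅔ (T(h) = -8/3 + 2 = -⅔)
P(g) = 4 + g
O = 8 (O = 2 + 6 = 8)
F(Q, c) = -⅐ + Q/7 (F(Q, c) = (Q - 1/1)/7 = (Q - 1*1)/7 = (Q - 1)/7 = (-1 + Q)/7 = -⅐ + Q/7)
F(P(T(Z(3))), O)² = (-⅐ + (4 - ⅔)/7)² = (-⅐ + (⅐)*(10/3))² = (-⅐ + 10/21)² = (⅓)² = ⅑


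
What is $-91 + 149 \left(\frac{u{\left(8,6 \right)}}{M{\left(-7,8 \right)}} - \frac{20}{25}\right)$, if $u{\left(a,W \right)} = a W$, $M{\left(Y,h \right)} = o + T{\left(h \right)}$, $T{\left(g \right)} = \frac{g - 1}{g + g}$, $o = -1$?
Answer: $- \frac{193873}{15} \approx -12925.0$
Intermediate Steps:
$T{\left(g \right)} = \frac{-1 + g}{2 g}$
$M{\left(Y,h \right)} = -1 + \frac{-1 + h}{2 h}$
$u{\left(a,W \right)} = W a$
$-91 + 149 \left(\frac{u{\left(8,6 \right)}}{M{\left(-7,8 \right)}} - \frac{20}{25}\right) = -91 + 149 \left(\frac{6 \cdot 8}{\frac{1}{2} \cdot \frac{1}{8} \left(-1 - 8\right)} - \frac{20}{25}\right) = -91 + 149 \left(\frac{48}{\frac{1}{2} \cdot \frac{1}{8} \left(-1 - 8\right)} - \frac{4}{5}\right) = -91 + 149 \left(\frac{48}{\frac{1}{2} \cdot \frac{1}{8} \left(-9\right)} - \frac{4}{5}\right) = -91 + 149 \left(\frac{48}{- \frac{9}{16}} - \frac{4}{5}\right) = -91 + 149 \left(48 \left(- \frac{16}{9}\right) - \frac{4}{5}\right) = -91 + 149 \left(- \frac{256}{3} - \frac{4}{5}\right) = -91 + 149 \left(- \frac{1292}{15}\right) = -91 - \frac{192508}{15} = - \frac{193873}{15}$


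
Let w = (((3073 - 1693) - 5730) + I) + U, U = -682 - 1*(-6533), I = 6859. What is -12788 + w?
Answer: -4428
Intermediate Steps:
U = 5851 (U = -682 + 6533 = 5851)
w = 8360 (w = (((3073 - 1693) - 5730) + 6859) + 5851 = ((1380 - 5730) + 6859) + 5851 = (-4350 + 6859) + 5851 = 2509 + 5851 = 8360)
-12788 + w = -12788 + 8360 = -4428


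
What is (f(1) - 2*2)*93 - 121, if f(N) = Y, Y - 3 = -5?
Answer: -679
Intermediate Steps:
Y = -2 (Y = 3 - 5 = -2)
f(N) = -2
(f(1) - 2*2)*93 - 121 = (-2 - 2*2)*93 - 121 = (-2 - 4)*93 - 121 = -6*93 - 121 = -558 - 121 = -679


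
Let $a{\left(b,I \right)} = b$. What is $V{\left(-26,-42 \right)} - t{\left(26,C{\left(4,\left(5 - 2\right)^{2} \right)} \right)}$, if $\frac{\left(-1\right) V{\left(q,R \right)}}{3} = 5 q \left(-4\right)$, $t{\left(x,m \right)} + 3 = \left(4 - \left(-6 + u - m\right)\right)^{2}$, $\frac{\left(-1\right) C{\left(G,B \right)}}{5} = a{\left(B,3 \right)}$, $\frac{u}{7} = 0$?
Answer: $-2782$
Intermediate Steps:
$u = 0$ ($u = 7 \cdot 0 = 0$)
$C{\left(G,B \right)} = - 5 B$
$t{\left(x,m \right)} = -3 + \left(10 + m\right)^{2}$ ($t{\left(x,m \right)} = -3 + \left(4 + \left(\left(6 + m\right) - 0\right)\right)^{2} = -3 + \left(4 + \left(\left(6 + m\right) + 0\right)\right)^{2} = -3 + \left(4 + \left(6 + m\right)\right)^{2} = -3 + \left(10 + m\right)^{2}$)
$V{\left(q,R \right)} = 60 q$ ($V{\left(q,R \right)} = - 3 \cdot 5 q \left(-4\right) = - 3 \left(- 20 q\right) = 60 q$)
$V{\left(-26,-42 \right)} - t{\left(26,C{\left(4,\left(5 - 2\right)^{2} \right)} \right)} = 60 \left(-26\right) - \left(-3 + \left(10 - 5 \left(5 - 2\right)^{2}\right)^{2}\right) = -1560 - \left(-3 + \left(10 - 5 \cdot 3^{2}\right)^{2}\right) = -1560 - \left(-3 + \left(10 - 45\right)^{2}\right) = -1560 - \left(-3 + \left(-35\right)^{2}\right) = -1560 - \left(-3 + 1225\right) = -1560 - 1222 = -2782$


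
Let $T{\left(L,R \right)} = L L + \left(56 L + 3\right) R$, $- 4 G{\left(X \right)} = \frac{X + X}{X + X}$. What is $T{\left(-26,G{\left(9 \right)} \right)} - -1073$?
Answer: $\frac{8449}{4} \approx 2112.3$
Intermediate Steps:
$G{\left(X \right)} = - \frac{1}{4}$ ($G{\left(X \right)} = - \frac{\left(X + X\right) \frac{1}{X + X}}{4} = - \frac{2 X \frac{1}{2 X}}{4} = \left(- \frac{1}{4}\right) 1 = - \frac{1}{4}$)
$T{\left(L,R \right)} = L^{2} + R \left(3 + 56 L\right)$ ($T{\left(L,R \right)} = L^{2} + \left(3 + 56 L\right) R = L^{2} + R \left(3 + 56 L\right)$)
$T{\left(-26,G{\left(9 \right)} \right)} - -1073 = \left(\left(-26\right)^{2} + 3 \left(- \frac{1}{4}\right) + 56 \left(-26\right) \left(- \frac{1}{4}\right)\right) - -1073 = \left(676 - \frac{3}{4} + 364\right) + 1073 = \frac{4157}{4} + 1073 = \frac{8449}{4}$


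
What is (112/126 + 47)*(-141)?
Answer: -20257/3 ≈ -6752.3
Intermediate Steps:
(112/126 + 47)*(-141) = (112*(1/126) + 47)*(-141) = (8/9 + 47)*(-141) = (431/9)*(-141) = -20257/3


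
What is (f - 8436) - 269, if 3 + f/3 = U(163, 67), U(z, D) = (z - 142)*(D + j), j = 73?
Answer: 106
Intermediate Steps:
U(z, D) = (-142 + z)*(73 + D) (U(z, D) = (z - 142)*(D + 73) = (-142 + z)*(73 + D))
f = 8811 (f = -9 + 3*(-10366 - 142*67 + 73*163 + 67*163) = -9 + 3*(-10366 - 9514 + 11899 + 10921) = -9 + 3*2940 = -9 + 8820 = 8811)
(f - 8436) - 269 = (8811 - 8436) - 269 = 375 - 269 = 106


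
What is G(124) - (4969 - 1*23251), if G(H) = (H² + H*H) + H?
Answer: 49158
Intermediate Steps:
G(H) = H + 2*H² (G(H) = (H² + H²) + H = 2*H² + H = H + 2*H²)
G(124) - (4969 - 1*23251) = 124*(1 + 2*124) - (4969 - 1*23251) = 124*(1 + 248) - (4969 - 23251) = 124*249 - 1*(-18282) = 30876 + 18282 = 49158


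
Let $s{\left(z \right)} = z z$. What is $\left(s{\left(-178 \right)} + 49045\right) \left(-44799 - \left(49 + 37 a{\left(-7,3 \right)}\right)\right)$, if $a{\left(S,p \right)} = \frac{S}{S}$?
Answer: $-3623521165$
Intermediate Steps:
$s{\left(z \right)} = z^{2}$
$a{\left(S,p \right)} = 1$
$\left(s{\left(-178 \right)} + 49045\right) \left(-44799 - \left(49 + 37 a{\left(-7,3 \right)}\right)\right) = \left(\left(-178\right)^{2} + 49045\right) \left(-44799 - 86\right) = \left(31684 + 49045\right) \left(-44799 - 86\right) = 80729 \left(-44799 - 86\right) = 80729 \left(-44885\right) = -3623521165$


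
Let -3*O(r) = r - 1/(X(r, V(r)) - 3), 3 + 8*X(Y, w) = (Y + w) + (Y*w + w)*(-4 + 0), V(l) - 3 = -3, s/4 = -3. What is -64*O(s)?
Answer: -29440/117 ≈ -251.62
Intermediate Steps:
s = -12 (s = 4*(-3) = -12)
V(l) = 0 (V(l) = 3 - 3 = 0)
X(Y, w) = -3/8 - 3*w/8 + Y/8 - Y*w/2 (X(Y, w) = -3/8 + ((Y + w) + (Y*w + w)*(-4 + 0))/8 = -3/8 + ((Y + w) + (w + Y*w)*(-4))/8 = -3/8 + ((Y + w) + (-4*w - 4*Y*w))/8 = -3/8 + (Y - 3*w - 4*Y*w)/8 = -3/8 + (-3*w/8 + Y/8 - Y*w/2) = -3/8 - 3*w/8 + Y/8 - Y*w/2)
O(r) = -r/3 + 1/(3*(-27/8 + r/8)) (O(r) = -(r - 1/((-3/8 - 3/8*0 + r/8 - ½*r*0) - 3))/3 = -(r - 1/((-3/8 + 0 + r/8 + 0) - 3))/3 = -(r - 1/((-3/8 + r/8) - 3))/3 = -(r - 1/(-27/8 + r/8))/3 = -r/3 + 1/(3*(-27/8 + r/8)))
-64*O(s) = -64*(8 - 1*(-12)² + 27*(-12))/(3*(-27 - 12)) = -64*(8 - 1*144 - 324)/(3*(-39)) = -64*(-1)*(8 - 144 - 324)/(3*39) = -64*(-1)*(-460)/(3*39) = -64*460/117 = -29440/117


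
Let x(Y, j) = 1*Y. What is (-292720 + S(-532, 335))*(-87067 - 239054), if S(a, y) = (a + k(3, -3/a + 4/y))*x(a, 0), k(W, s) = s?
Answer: 1060314924453/335 ≈ 3.1651e+9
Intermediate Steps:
x(Y, j) = Y
S(a, y) = a*(a - 3/a + 4/y) (S(a, y) = (a + (-3/a + 4/y))*a = (a - 3/a + 4/y)*a = a*(a - 3/a + 4/y))
(-292720 + S(-532, 335))*(-87067 - 239054) = (-292720 + (-3 + (-532)² + 4*(-532)/335))*(-87067 - 239054) = (-292720 + (-3 + 283024 + 4*(-532)*(1/335)))*(-326121) = (-292720 + (-3 + 283024 - 2128/335))*(-326121) = (-292720 + 94809907/335)*(-326121) = -3251293/335*(-326121) = 1060314924453/335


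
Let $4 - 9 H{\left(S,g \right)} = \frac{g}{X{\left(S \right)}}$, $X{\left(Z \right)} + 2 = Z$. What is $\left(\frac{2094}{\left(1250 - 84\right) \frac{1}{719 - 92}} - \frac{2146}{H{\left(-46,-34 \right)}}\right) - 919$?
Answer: $- \frac{23700620}{4187} \approx -5660.5$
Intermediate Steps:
$X{\left(Z \right)} = -2 + Z$
$H{\left(S,g \right)} = \frac{4}{9} - \frac{g}{9 \left(-2 + S\right)}$ ($H{\left(S,g \right)} = \frac{4}{9} - \frac{g \frac{1}{-2 + S}}{9} = \frac{4}{9} - \frac{g}{9 \left(-2 + S\right)}$)
$\left(\frac{2094}{\left(1250 - 84\right) \frac{1}{719 - 92}} - \frac{2146}{H{\left(-46,-34 \right)}}\right) - 919 = \left(\frac{2094}{\left(1250 - 84\right) \frac{1}{719 - 92}} - \frac{2146}{\frac{1}{9} \frac{1}{-2 - 46} \left(-8 - -34 + 4 \left(-46\right)\right)}\right) - 919 = \left(\frac{2094}{1166 \cdot \frac{1}{627}} - \frac{2146}{\frac{1}{9} \frac{1}{-48} \left(-8 + 34 - 184\right)}\right) - 919 = \left(\frac{2094}{1166 \cdot \frac{1}{627}} - \frac{2146}{\frac{1}{9} \left(- \frac{1}{48}\right) \left(-158\right)}\right) - 919 = \left(\frac{2094}{\frac{106}{57}} - \frac{2146}{\frac{79}{216}}\right) - 919 = \left(2094 \cdot \frac{57}{106} - \frac{463536}{79}\right) - 919 = \left(\frac{59679}{53} - \frac{463536}{79}\right) - 919 = - \frac{19852767}{4187} - 919 = - \frac{23700620}{4187}$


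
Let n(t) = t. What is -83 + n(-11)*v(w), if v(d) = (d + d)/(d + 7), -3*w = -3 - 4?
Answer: -177/2 ≈ -88.500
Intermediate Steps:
w = 7/3 (w = -(-3 - 4)/3 = -⅓*(-7) = 7/3 ≈ 2.3333)
v(d) = 2*d/(7 + d) (v(d) = (2*d)/(7 + d) = 2*d/(7 + d))
-83 + n(-11)*v(w) = -83 - 22*7/(3*(7 + 7/3)) = -83 - 22*7/(3*28/3) = -83 - 22*7*3/(3*28) = -83 - 11*½ = -83 - 11/2 = -177/2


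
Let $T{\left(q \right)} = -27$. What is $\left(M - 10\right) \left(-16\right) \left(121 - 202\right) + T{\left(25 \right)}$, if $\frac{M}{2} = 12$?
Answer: $18117$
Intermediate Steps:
$M = 24$ ($M = 2 \cdot 12 = 24$)
$\left(M - 10\right) \left(-16\right) \left(121 - 202\right) + T{\left(25 \right)} = \left(24 - 10\right) \left(-16\right) \left(121 - 202\right) - 27 = 14 \left(-16\right) \left(-81\right) - 27 = \left(-224\right) \left(-81\right) - 27 = 18144 - 27 = 18117$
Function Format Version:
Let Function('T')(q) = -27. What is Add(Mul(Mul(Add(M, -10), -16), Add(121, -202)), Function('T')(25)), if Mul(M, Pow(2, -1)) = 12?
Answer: 18117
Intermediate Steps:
M = 24 (M = Mul(2, 12) = 24)
Add(Mul(Mul(Add(M, -10), -16), Add(121, -202)), Function('T')(25)) = Add(Mul(Mul(Add(24, -10), -16), Add(121, -202)), -27) = Add(Mul(Mul(14, -16), -81), -27) = Add(Mul(-224, -81), -27) = Add(18144, -27) = 18117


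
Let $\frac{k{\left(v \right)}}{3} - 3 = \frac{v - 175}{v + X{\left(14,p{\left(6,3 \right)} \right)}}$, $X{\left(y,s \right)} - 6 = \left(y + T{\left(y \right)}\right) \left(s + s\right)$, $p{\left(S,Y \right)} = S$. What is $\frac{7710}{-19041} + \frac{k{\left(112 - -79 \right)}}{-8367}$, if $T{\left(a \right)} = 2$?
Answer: $- \frac{2795755471}{6885993587} \approx -0.40601$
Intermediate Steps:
$X{\left(y,s \right)} = 6 + 2 s \left(2 + y\right)$ ($X{\left(y,s \right)} = 6 + \left(y + 2\right) \left(s + s\right) = 6 + \left(2 + y\right) 2 s = 6 + 2 s \left(2 + y\right)$)
$k{\left(v \right)} = 9 + \frac{3 \left(-175 + v\right)}{198 + v}$ ($k{\left(v \right)} = 9 + 3 \frac{v - 175}{v + \left(6 + 4 \cdot 6 + 2 \cdot 6 \cdot 14\right)} = 9 + 3 \frac{-175 + v}{v + \left(6 + 24 + 168\right)} = 9 + 3 \frac{-175 + v}{v + 198} = 9 + 3 \frac{-175 + v}{198 + v} = 9 + \frac{3 \left(-175 + v\right)}{198 + v}$)
$\frac{7710}{-19041} + \frac{k{\left(112 - -79 \right)}}{-8367} = \frac{7710}{-19041} + \frac{3 \frac{1}{198 + \left(112 - -79\right)} \left(419 + 4 \left(112 - -79\right)\right)}{-8367} = 7710 \left(- \frac{1}{19041}\right) + \frac{3 \left(419 + 4 \left(112 + 79\right)\right)}{198 + \left(112 + 79\right)} \left(- \frac{1}{8367}\right) = - \frac{2570}{6347} + \frac{3 \left(419 + 4 \cdot 191\right)}{198 + 191} \left(- \frac{1}{8367}\right) = - \frac{2570}{6347} + \frac{3 \left(419 + 764\right)}{389} \left(- \frac{1}{8367}\right) = - \frac{2570}{6347} + 3 \cdot \frac{1}{389} \cdot 1183 \left(- \frac{1}{8367}\right) = - \frac{2570}{6347} + \frac{3549}{389} \left(- \frac{1}{8367}\right) = - \frac{2570}{6347} - \frac{1183}{1084921} = - \frac{2795755471}{6885993587}$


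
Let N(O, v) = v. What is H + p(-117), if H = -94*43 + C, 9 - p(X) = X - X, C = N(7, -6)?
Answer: -4039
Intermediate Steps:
C = -6
p(X) = 9 (p(X) = 9 - (X - X) = 9 - 1*0 = 9 + 0 = 9)
H = -4048 (H = -94*43 - 6 = -4042 - 6 = -4048)
H + p(-117) = -4048 + 9 = -4039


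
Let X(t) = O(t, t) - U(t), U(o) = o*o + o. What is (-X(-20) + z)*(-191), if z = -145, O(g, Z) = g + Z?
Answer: -52525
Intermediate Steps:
O(g, Z) = Z + g
U(o) = o + o**2 (U(o) = o**2 + o = o + o**2)
X(t) = 2*t - t*(1 + t) (X(t) = (t + t) - t*(1 + t) = 2*t - t*(1 + t))
(-X(-20) + z)*(-191) = (-(-20)*(1 - 1*(-20)) - 145)*(-191) = (-(-20)*(1 + 20) - 145)*(-191) = (-(-20)*21 - 145)*(-191) = (-1*(-420) - 145)*(-191) = (420 - 145)*(-191) = 275*(-191) = -52525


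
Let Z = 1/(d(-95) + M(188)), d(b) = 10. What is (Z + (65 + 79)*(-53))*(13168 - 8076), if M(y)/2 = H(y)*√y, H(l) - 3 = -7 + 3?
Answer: -6334542202/163 - 5092*√47/163 ≈ -3.8862e+7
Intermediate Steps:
H(l) = -1 (H(l) = 3 + (-7 + 3) = 3 - 4 = -1)
M(y) = -2*√y (M(y) = 2*(-√y) = -2*√y)
Z = 1/(10 - 4*√47) ≈ -0.057397
(Z + (65 + 79)*(-53))*(13168 - 8076) = ((-5/326 - √47/163) + (65 + 79)*(-53))*(13168 - 8076) = ((-5/326 - √47/163) + 144*(-53))*5092 = ((-5/326 - √47/163) - 7632)*5092 = (-2488037/326 - √47/163)*5092 = -6334542202/163 - 5092*√47/163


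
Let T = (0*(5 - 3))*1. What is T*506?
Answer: 0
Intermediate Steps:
T = 0 (T = (0*2)*1 = 0*1 = 0)
T*506 = 0*506 = 0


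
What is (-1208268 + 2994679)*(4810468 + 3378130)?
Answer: 14628201541778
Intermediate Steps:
(-1208268 + 2994679)*(4810468 + 3378130) = 1786411*8188598 = 14628201541778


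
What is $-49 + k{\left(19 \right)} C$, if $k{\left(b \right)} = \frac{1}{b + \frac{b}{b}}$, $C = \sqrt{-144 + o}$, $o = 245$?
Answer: $-49 + \frac{\sqrt{101}}{20} \approx -48.497$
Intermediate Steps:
$C = \sqrt{101}$ ($C = \sqrt{-144 + 245} = \sqrt{101} \approx 10.05$)
$k{\left(b \right)} = \frac{1}{1 + b}$ ($k{\left(b \right)} = \frac{1}{b + 1} = \frac{1}{1 + b}$)
$-49 + k{\left(19 \right)} C = -49 + \frac{\sqrt{101}}{1 + 19} = -49 + \frac{\sqrt{101}}{20}$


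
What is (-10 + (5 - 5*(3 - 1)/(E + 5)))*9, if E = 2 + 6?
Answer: -675/13 ≈ -51.923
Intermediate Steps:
E = 8
(-10 + (5 - 5*(3 - 1)/(E + 5)))*9 = (-10 + (5 - 5*(3 - 1)/(8 + 5)))*9 = (-10 + (5 - 10/13))*9 = (-10 + 55/13)*9 = -75/13*9 = -675/13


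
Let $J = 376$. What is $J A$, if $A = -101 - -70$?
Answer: $-11656$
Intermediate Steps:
$A = -31$ ($A = -101 + 70 = -31$)
$J A = 376 \left(-31\right) = -11656$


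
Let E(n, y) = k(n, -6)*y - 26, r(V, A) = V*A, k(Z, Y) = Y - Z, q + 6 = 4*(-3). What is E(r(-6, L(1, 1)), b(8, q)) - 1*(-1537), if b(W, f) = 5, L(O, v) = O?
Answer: 1511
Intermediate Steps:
q = -18 (q = -6 + 4*(-3) = -6 - 12 = -18)
r(V, A) = A*V
E(n, y) = -26 + y*(-6 - n) (E(n, y) = (-6 - n)*y - 26 = y*(-6 - n) - 26 = -26 + y*(-6 - n))
E(r(-6, L(1, 1)), b(8, q)) - 1*(-1537) = (-26 - 1*5*(6 + 1*(-6))) - 1*(-1537) = (-26 - 1*5*(6 - 6)) + 1537 = (-26 - 1*5*0) + 1537 = (-26 + 0) + 1537 = -26 + 1537 = 1511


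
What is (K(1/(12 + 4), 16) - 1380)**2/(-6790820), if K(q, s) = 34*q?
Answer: -121506529/434612480 ≈ -0.27957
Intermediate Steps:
(K(1/(12 + 4), 16) - 1380)**2/(-6790820) = (34/(12 + 4) - 1380)**2/(-6790820) = (34/16 - 1380)**2*(-1/6790820) = (34*(1/16) - 1380)**2*(-1/6790820) = (17/8 - 1380)**2*(-1/6790820) = (-11023/8)**2*(-1/6790820) = (121506529/64)*(-1/6790820) = -121506529/434612480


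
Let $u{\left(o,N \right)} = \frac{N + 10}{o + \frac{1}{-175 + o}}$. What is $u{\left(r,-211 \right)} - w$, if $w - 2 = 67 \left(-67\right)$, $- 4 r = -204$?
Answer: $\frac{28346377}{6323} \approx 4483.1$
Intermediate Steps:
$r = 51$ ($r = \left(- \frac{1}{4}\right) \left(-204\right) = 51$)
$w = -4487$ ($w = 2 + 67 \left(-67\right) = 2 - 4489 = -4487$)
$u{\left(o,N \right)} = \frac{10 + N}{o + \frac{1}{-175 + o}}$
$u{\left(r,-211 \right)} - w = \frac{-1750 - -36925 + 10 \cdot 51 - 10761}{1 + 51^{2} - 8925} - -4487 = \frac{-1750 + 36925 + 510 - 10761}{1 + 2601 - 8925} + 4487 = \frac{1}{-6323} \cdot 24924 + 4487 = \left(- \frac{1}{6323}\right) 24924 + 4487 = - \frac{24924}{6323} + 4487 = \frac{28346377}{6323}$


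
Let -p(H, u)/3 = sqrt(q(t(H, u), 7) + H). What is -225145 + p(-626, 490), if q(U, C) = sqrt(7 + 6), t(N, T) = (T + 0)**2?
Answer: -225145 - 3*I*sqrt(626 - sqrt(13)) ≈ -2.2515e+5 - 74.844*I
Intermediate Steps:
t(N, T) = T**2
q(U, C) = sqrt(13)
p(H, u) = -3*sqrt(H + sqrt(13)) (p(H, u) = -3*sqrt(sqrt(13) + H) = -3*sqrt(H + sqrt(13)))
-225145 + p(-626, 490) = -225145 - 3*sqrt(-626 + sqrt(13))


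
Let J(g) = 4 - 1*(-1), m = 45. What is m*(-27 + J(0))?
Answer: -990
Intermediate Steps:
J(g) = 5 (J(g) = 4 + 1 = 5)
m*(-27 + J(0)) = 45*(-27 + 5) = 45*(-22) = -990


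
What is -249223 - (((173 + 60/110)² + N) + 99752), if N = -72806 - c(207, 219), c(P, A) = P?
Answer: -37035683/121 ≈ -3.0608e+5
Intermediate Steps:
N = -73013 (N = -72806 - 1*207 = -72806 - 207 = -73013)
-249223 - (((173 + 60/110)² + N) + 99752) = -249223 - (((173 + 60/110)² - 73013) + 99752) = -249223 - (((173 + 60*(1/110))² - 73013) + 99752) = -249223 - (((173 + 6/11)² - 73013) + 99752) = -249223 - (((1909/11)² - 73013) + 99752) = -249223 - ((3644281/121 - 73013) + 99752) = -249223 - (-5190292/121 + 99752) = -249223 - 1*6879700/121 = -249223 - 6879700/121 = -37035683/121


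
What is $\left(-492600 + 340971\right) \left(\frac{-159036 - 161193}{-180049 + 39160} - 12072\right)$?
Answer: $\frac{12278279426571}{6709} \approx 1.8301 \cdot 10^{9}$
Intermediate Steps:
$\left(-492600 + 340971\right) \left(\frac{-159036 - 161193}{-180049 + 39160} - 12072\right) = - 151629 \left(- \frac{320229}{-140889} - 12072\right) = - 151629 \left(\left(-320229\right) \left(- \frac{1}{140889}\right) - 12072\right) = - 151629 \left(\frac{15249}{6709} - 12072\right) = \left(-151629\right) \left(- \frac{80975799}{6709}\right) = \frac{12278279426571}{6709}$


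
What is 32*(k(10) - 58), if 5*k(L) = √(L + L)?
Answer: -1856 + 64*√5/5 ≈ -1827.4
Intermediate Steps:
k(L) = √2*√L/5 (k(L) = √(L + L)/5 = √(2*L)/5 = (√2*√L)/5 = √2*√L/5)
32*(k(10) - 58) = 32*(√2*√10/5 - 58) = 32*(2*√5/5 - 58) = 32*(-58 + 2*√5/5) = -1856 + 64*√5/5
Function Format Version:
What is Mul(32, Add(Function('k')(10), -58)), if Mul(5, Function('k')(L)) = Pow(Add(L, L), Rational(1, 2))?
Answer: Add(-1856, Mul(Rational(64, 5), Pow(5, Rational(1, 2)))) ≈ -1827.4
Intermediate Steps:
Function('k')(L) = Mul(Rational(1, 5), Pow(2, Rational(1, 2)), Pow(L, Rational(1, 2))) (Function('k')(L) = Mul(Rational(1, 5), Pow(Add(L, L), Rational(1, 2))) = Mul(Rational(1, 5), Pow(Mul(2, L), Rational(1, 2))) = Mul(Rational(1, 5), Mul(Pow(2, Rational(1, 2)), Pow(L, Rational(1, 2)))) = Mul(Rational(1, 5), Pow(2, Rational(1, 2)), Pow(L, Rational(1, 2))))
Mul(32, Add(Function('k')(10), -58)) = Mul(32, Add(Mul(Rational(1, 5), Pow(2, Rational(1, 2)), Pow(10, Rational(1, 2))), -58)) = Mul(32, Add(Mul(Rational(2, 5), Pow(5, Rational(1, 2))), -58)) = Mul(32, Add(-58, Mul(Rational(2, 5), Pow(5, Rational(1, 2))))) = Add(-1856, Mul(Rational(64, 5), Pow(5, Rational(1, 2))))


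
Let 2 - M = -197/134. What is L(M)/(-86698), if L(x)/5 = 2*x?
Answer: -2325/5808766 ≈ -0.00040026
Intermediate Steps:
M = 465/134 (M = 2 - (-197)/134 = 2 - 1*(-197/134) = 2 + 197/134 = 465/134 ≈ 3.4701)
L(x) = 10*x (L(x) = 5*(2*x) = 10*x)
L(M)/(-86698) = (10*(465/134))/(-86698) = (2325/67)*(-1/86698) = -2325/5808766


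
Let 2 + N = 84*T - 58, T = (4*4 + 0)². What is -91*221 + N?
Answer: 1333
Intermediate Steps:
T = 256 (T = (16 + 0)² = 16² = 256)
N = 21444 (N = -2 + (84*256 - 58) = -2 + (21504 - 58) = -2 + 21446 = 21444)
-91*221 + N = -91*221 + 21444 = -20111 + 21444 = 1333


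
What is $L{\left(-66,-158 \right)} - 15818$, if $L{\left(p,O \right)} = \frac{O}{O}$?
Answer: $-15817$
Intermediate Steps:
$L{\left(p,O \right)} = 1$
$L{\left(-66,-158 \right)} - 15818 = 1 - 15818 = -15817$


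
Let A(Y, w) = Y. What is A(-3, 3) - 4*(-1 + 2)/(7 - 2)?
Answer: -19/5 ≈ -3.8000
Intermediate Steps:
A(-3, 3) - 4*(-1 + 2)/(7 - 2) = -3 - 4*(-1 + 2)/(7 - 2) = -3 - 4/5 = -19/5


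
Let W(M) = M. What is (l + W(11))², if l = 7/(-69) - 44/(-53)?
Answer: 1839723664/13373649 ≈ 137.56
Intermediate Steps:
l = 2665/3657 (l = 7*(-1/69) - 44*(-1/53) = -7/69 + 44/53 = 2665/3657 ≈ 0.72874)
(l + W(11))² = (2665/3657 + 11)² = (42892/3657)² = 1839723664/13373649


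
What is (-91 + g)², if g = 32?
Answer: 3481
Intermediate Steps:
(-91 + g)² = (-91 + 32)² = (-59)² = 3481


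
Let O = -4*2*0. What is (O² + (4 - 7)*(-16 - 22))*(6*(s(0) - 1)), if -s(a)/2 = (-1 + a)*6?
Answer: 7524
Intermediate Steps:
s(a) = 12 - 12*a (s(a) = -2*(-1 + a)*6 = -2*(-6 + 6*a) = 12 - 12*a)
O = 0 (O = -8*0 = 0)
(O² + (4 - 7)*(-16 - 22))*(6*(s(0) - 1)) = (0² + (4 - 7)*(-16 - 22))*(6*((12 - 12*0) - 1)) = (0 - 3*(-38))*(6*((12 + 0) - 1)) = (0 + 114)*(6*(12 - 1)) = 114*(6*11) = 114*66 = 7524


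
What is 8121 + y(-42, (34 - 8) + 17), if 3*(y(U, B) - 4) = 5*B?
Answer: 24590/3 ≈ 8196.7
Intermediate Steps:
y(U, B) = 4 + 5*B/3 (y(U, B) = 4 + (5*B)/3 = 4 + 5*B/3)
8121 + y(-42, (34 - 8) + 17) = 8121 + (4 + 5*((34 - 8) + 17)/3) = 8121 + (4 + 5*(26 + 17)/3) = 8121 + (4 + (5/3)*43) = 8121 + (4 + 215/3) = 8121 + 227/3 = 24590/3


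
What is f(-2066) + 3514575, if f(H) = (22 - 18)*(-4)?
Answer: 3514559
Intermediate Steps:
f(H) = -16 (f(H) = 4*(-4) = -16)
f(-2066) + 3514575 = -16 + 3514575 = 3514559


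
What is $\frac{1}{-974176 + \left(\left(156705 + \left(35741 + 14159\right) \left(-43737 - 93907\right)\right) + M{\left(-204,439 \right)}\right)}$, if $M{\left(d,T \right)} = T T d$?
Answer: $- \frac{1}{6908568155} \approx -1.4475 \cdot 10^{-10}$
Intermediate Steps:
$M{\left(d,T \right)} = d T^{2}$ ($M{\left(d,T \right)} = T^{2} d = d T^{2}$)
$\frac{1}{-974176 + \left(\left(156705 + \left(35741 + 14159\right) \left(-43737 - 93907\right)\right) + M{\left(-204,439 \right)}\right)} = \frac{1}{-974176 - \left(-156705 + 39315084 - \left(35741 + 14159\right) \left(-43737 - 93907\right)\right)} = \frac{1}{-974176 + \left(\left(156705 + 49900 \left(-137644\right)\right) - 39315084\right)} = \frac{1}{-974176 + \left(\left(156705 - 6868435600\right) - 39315084\right)} = \frac{1}{-974176 - 6907593979} = \frac{1}{-6908568155} = - \frac{1}{6908568155}$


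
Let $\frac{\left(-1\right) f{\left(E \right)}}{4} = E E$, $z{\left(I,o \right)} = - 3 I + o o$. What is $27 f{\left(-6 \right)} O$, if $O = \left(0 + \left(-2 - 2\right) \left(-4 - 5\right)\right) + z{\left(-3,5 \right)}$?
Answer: $-272160$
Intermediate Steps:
$z{\left(I,o \right)} = o^{2} - 3 I$ ($z{\left(I,o \right)} = - 3 I + o^{2} = o^{2} - 3 I$)
$f{\left(E \right)} = - 4 E^{2}$ ($f{\left(E \right)} = - 4 E E = - 4 E^{2}$)
$O = 70$ ($O = \left(0 + \left(-2 - 2\right) \left(-4 - 5\right)\right) - \left(-9 - 5^{2}\right) = \left(0 - -36\right) + \left(25 + 9\right) = \left(0 + 36\right) + 34 = 36 + 34 = 70$)
$27 f{\left(-6 \right)} O = 27 \left(- 4 \left(-6\right)^{2}\right) 70 = 27 \left(\left(-4\right) 36\right) 70 = 27 \left(-144\right) 70 = \left(-3888\right) 70 = -272160$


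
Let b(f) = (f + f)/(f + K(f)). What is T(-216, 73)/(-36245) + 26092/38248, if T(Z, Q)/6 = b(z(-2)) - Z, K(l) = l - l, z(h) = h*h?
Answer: 223919039/346574690 ≈ 0.64609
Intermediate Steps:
z(h) = h**2
K(l) = 0
b(f) = 2 (b(f) = (f + f)/(f + 0) = (2*f)/f = 2)
T(Z, Q) = 12 - 6*Z (T(Z, Q) = 6*(2 - Z) = 12 - 6*Z)
T(-216, 73)/(-36245) + 26092/38248 = (12 - 6*(-216))/(-36245) + 26092/38248 = (12 + 1296)*(-1/36245) + 26092*(1/38248) = 1308*(-1/36245) + 6523/9562 = -1308/36245 + 6523/9562 = 223919039/346574690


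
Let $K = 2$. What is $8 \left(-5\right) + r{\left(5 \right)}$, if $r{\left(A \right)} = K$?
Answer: $-38$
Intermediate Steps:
$r{\left(A \right)} = 2$
$8 \left(-5\right) + r{\left(5 \right)} = 8 \left(-5\right) + 2 = -40 + 2 = -38$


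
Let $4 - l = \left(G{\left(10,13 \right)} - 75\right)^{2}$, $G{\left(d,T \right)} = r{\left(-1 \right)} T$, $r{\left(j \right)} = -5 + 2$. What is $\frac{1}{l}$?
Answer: $- \frac{1}{12992} \approx -7.697 \cdot 10^{-5}$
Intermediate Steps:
$r{\left(j \right)} = -3$
$G{\left(d,T \right)} = - 3 T$
$l = -12992$ ($l = 4 - \left(\left(-3\right) 13 - 75\right)^{2} = 4 - \left(-39 - 75\right)^{2} = 4 - \left(-114\right)^{2} = 4 - 12996 = -12992$)
$\frac{1}{l} = \frac{1}{-12992} = - \frac{1}{12992}$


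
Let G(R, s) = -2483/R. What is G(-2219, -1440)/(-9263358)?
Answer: -191/1581183954 ≈ -1.2080e-7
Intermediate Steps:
G(-2219, -1440)/(-9263358) = -2483/(-2219)/(-9263358) = -2483*(-1/2219)*(-1/9263358) = (2483/2219)*(-1/9263358) = -191/1581183954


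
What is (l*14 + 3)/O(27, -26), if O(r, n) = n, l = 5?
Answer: -73/26 ≈ -2.8077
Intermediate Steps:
(l*14 + 3)/O(27, -26) = (5*14 + 3)/(-26) = (70 + 3)*(-1/26) = 73*(-1/26) = -73/26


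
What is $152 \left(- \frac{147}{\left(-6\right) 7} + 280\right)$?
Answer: $43092$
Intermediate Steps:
$152 \left(- \frac{147}{\left(-6\right) 7} + 280\right) = 152 \left(- \frac{147}{-42} + 280\right) = 152 \left(\left(-147\right) \left(- \frac{1}{42}\right) + 280\right) = 152 \left(\frac{7}{2} + 280\right) = 152 \cdot \frac{567}{2} = 43092$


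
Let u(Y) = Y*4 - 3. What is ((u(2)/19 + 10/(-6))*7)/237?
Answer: -560/13509 ≈ -0.041454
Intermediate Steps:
u(Y) = -3 + 4*Y (u(Y) = 4*Y - 3 = -3 + 4*Y)
((u(2)/19 + 10/(-6))*7)/237 = (((-3 + 4*2)/19 + 10/(-6))*7)/237 = (((-3 + 8)*(1/19) + 10*(-1/6))*7)*(1/237) = ((5*(1/19) - 5/3)*7)*(1/237) = ((5/19 - 5/3)*7)*(1/237) = -80/57*7*(1/237) = -560/57*1/237 = -560/13509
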